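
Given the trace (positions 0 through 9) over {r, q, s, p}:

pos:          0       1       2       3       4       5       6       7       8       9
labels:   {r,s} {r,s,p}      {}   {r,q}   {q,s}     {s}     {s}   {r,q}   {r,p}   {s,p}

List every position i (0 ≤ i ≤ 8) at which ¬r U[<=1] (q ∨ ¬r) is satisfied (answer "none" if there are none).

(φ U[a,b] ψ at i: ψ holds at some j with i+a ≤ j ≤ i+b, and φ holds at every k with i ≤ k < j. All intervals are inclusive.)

2, 3, 4, 5, 6, 7

Evaluate at each i in [0,8]:
  i=0: ✗ (no rhs in [0,1])
  i=1: ✗ (lhs fails at k=1 before rhs at j=2)
  i=2: ✓ (rhs at j=2)
  i=3: ✓ (rhs at j=3)
  i=4: ✓ (rhs at j=4)
  i=5: ✓ (rhs at j=5)
  i=6: ✓ (rhs at j=6)
  i=7: ✓ (rhs at j=7)
  i=8: ✗ (lhs fails at k=8 before rhs at j=9)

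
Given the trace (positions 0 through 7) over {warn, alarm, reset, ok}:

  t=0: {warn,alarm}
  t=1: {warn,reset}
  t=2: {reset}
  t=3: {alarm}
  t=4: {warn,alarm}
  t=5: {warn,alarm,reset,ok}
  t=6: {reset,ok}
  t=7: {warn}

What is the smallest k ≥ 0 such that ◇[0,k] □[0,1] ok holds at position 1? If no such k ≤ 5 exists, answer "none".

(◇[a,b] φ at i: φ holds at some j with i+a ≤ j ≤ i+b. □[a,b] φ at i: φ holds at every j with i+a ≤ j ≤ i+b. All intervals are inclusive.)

Scan j = 1,2,… for □[0,1] ok:
  j=1: fails
  j=2: fails
  j=3: fails
  j=4: fails
  j=5: holds
First hit at j=5, so smallest k = 5-1 = 4.

4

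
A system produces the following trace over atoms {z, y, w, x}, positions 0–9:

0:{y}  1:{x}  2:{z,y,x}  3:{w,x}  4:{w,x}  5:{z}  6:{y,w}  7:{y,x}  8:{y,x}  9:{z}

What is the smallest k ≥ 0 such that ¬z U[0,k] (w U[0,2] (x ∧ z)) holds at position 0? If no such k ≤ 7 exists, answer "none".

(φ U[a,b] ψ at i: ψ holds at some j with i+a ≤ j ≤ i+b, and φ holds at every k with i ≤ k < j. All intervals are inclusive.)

2

Need earliest j ≥ 0 with (w U[0,2] (x ∧ z)), and ¬z at every k in [0,j-1].
  j=0: rhs fails.
  j=1: rhs fails.
  j=2: rhs holds; lhs holds on [0,1]. k = 2.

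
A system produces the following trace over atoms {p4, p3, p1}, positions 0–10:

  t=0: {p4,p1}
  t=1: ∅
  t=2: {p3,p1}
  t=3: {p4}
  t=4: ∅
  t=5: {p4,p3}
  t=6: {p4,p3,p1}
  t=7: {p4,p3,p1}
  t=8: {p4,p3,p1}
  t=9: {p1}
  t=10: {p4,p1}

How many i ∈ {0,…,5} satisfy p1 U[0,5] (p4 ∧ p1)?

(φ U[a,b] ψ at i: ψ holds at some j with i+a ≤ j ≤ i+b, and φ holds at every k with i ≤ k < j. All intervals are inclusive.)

Evaluate at each i in [0,5]:
  i=0: ✓ (rhs at j=0)
  i=1: ✗ (lhs fails at k=1 before rhs at j=6)
  i=2: ✗ (lhs fails at k=3 before rhs at j=6)
  i=3: ✗ (lhs fails at k=3 before rhs at j=6)
  i=4: ✗ (lhs fails at k=4 before rhs at j=6)
  i=5: ✗ (lhs fails at k=5 before rhs at j=6)
Positions where it holds: {0} → 1.

1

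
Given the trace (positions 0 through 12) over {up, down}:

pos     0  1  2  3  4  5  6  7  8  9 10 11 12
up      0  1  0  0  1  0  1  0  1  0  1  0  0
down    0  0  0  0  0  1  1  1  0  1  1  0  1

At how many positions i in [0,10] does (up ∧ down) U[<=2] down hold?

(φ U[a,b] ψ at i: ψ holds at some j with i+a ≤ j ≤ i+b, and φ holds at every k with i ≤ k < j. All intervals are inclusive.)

5

Evaluate at each i in [0,10]:
  i=0: ✗ (no rhs in [0,2])
  i=1: ✗ (no rhs in [1,3])
  i=2: ✗ (no rhs in [2,4])
  i=3: ✗ (lhs fails at k=3 before rhs at j=5)
  i=4: ✗ (lhs fails at k=4 before rhs at j=5)
  i=5: ✓ (rhs at j=5)
  i=6: ✓ (rhs at j=6)
  i=7: ✓ (rhs at j=7)
  i=8: ✗ (lhs fails at k=8 before rhs at j=9)
  i=9: ✓ (rhs at j=9)
  i=10: ✓ (rhs at j=10)
Positions where it holds: {5, 6, 7, 9, 10} → 5.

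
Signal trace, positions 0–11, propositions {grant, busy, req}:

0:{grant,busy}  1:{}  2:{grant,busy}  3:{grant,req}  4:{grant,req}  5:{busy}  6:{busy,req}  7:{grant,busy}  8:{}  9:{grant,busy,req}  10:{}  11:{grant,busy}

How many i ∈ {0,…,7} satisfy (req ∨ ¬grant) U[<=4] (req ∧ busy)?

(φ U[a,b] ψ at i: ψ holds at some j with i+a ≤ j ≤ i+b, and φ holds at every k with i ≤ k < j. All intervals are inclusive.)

4

Evaluate at each i in [0,7]:
  i=0: ✗ (no rhs in [0,4])
  i=1: ✗ (no rhs in [1,5])
  i=2: ✗ (lhs fails at k=2 before rhs at j=6)
  i=3: ✓ (rhs at j=6; lhs holds on [3,5])
  i=4: ✓ (rhs at j=6; lhs holds on [4,5])
  i=5: ✓ (rhs at j=6; lhs holds on [5,5])
  i=6: ✓ (rhs at j=6)
  i=7: ✗ (lhs fails at k=7 before rhs at j=9)
Positions where it holds: {3, 4, 5, 6} → 4.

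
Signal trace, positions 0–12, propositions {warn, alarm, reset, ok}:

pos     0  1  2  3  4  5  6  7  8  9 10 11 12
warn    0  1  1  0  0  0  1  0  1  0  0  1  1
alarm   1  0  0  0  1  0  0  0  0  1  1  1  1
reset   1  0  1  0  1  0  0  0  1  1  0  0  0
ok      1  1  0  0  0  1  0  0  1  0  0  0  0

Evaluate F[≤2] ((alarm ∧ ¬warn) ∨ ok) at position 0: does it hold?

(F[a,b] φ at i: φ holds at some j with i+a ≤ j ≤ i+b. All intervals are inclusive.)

Check ((alarm ∧ ¬warn) ∨ ok) at each j in [0,2]:
  j=0: true
  j=1: true
  j=2: false
Found at j=0 → formula holds.

True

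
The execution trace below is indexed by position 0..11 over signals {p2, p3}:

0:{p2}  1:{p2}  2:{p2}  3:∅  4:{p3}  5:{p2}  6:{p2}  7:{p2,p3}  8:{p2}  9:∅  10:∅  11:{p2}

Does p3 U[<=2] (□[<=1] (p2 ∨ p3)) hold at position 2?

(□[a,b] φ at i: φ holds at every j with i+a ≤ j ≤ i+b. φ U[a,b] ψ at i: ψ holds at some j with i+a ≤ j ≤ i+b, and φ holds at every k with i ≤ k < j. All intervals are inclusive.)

False

Need some j in [2,4] with □[<=1] (p2 ∨ p3), and p3 at every k in [2,j-1].
  j=2: □[<=1] (p2 ∨ p3) — fails at 3.
  j=3: □[<=1] (p2 ∨ p3) — fails at 3.
  j=4: □[<=1] (p2 ∨ p3) holds, but p3 fails at k=2 → not this j.
No j in the window works → until fails.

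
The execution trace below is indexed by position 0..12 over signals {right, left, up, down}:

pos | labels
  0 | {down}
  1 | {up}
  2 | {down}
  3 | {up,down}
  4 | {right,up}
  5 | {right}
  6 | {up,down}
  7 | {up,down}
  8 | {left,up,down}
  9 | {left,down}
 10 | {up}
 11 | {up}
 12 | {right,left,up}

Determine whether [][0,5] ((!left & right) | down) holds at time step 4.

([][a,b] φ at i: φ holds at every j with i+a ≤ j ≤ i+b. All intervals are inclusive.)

Check ((!left & right) | down) at every j in [4,9]:
  j=4: true
  j=5: true
  j=6: true
  j=7: true
  j=8: true
  j=9: true
All positions satisfy it → formula holds.

Holds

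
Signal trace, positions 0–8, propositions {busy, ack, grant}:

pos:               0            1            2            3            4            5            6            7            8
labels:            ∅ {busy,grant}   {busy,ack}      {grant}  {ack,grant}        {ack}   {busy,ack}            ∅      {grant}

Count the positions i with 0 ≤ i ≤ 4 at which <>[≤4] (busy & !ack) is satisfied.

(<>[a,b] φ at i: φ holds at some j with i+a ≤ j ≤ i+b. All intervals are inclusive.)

Evaluate at each i in [0,4]:
  i=0: ✓ (witness j=1)
  i=1: ✓ (witness j=1)
  i=2: ✗ (none in [2,6])
  i=3: ✗ (none in [3,7])
  i=4: ✗ (none in [4,8])
Positions where it holds: {0, 1} → 2.

2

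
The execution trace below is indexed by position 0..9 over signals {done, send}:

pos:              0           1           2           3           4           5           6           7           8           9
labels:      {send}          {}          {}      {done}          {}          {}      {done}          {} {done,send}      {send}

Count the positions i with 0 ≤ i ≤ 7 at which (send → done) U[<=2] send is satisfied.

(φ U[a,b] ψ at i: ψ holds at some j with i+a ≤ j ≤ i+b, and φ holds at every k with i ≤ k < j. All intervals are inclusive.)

3

Evaluate at each i in [0,7]:
  i=0: ✓ (rhs at j=0)
  i=1: ✗ (no rhs in [1,3])
  i=2: ✗ (no rhs in [2,4])
  i=3: ✗ (no rhs in [3,5])
  i=4: ✗ (no rhs in [4,6])
  i=5: ✗ (no rhs in [5,7])
  i=6: ✓ (rhs at j=8; lhs holds on [6,7])
  i=7: ✓ (rhs at j=8; lhs holds on [7,7])
Positions where it holds: {0, 6, 7} → 3.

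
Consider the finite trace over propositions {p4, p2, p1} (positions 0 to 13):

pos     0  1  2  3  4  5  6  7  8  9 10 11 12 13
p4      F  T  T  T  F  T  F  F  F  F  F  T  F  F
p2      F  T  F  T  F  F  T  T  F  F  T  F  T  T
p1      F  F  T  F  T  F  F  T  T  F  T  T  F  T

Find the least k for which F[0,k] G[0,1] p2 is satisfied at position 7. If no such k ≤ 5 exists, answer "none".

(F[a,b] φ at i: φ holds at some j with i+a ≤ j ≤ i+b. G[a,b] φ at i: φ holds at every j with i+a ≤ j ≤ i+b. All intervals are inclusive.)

Scan j = 7,8,… for G[0,1] p2:
  j=7: fails
  j=8: fails
  j=9: fails
  j=10: fails
  j=11: fails
  j=12: holds
First hit at j=12, so smallest k = 12-7 = 5.

5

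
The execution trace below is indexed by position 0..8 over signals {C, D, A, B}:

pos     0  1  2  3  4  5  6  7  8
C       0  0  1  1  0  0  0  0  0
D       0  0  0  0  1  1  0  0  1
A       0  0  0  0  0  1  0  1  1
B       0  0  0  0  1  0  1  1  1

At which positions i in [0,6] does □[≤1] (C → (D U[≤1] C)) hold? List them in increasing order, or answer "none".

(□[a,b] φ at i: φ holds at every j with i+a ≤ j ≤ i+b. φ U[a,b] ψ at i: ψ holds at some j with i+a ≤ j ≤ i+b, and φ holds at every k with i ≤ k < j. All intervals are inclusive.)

0, 1, 2, 3, 4, 5, 6

Evaluate at each i in [0,6]:
  i=0: ✓ (all of [0,1])
  i=1: ✓ (all of [1,2])
  i=2: ✓ (all of [2,3])
  i=3: ✓ (all of [3,4])
  i=4: ✓ (all of [4,5])
  i=5: ✓ (all of [5,6])
  i=6: ✓ (all of [6,7])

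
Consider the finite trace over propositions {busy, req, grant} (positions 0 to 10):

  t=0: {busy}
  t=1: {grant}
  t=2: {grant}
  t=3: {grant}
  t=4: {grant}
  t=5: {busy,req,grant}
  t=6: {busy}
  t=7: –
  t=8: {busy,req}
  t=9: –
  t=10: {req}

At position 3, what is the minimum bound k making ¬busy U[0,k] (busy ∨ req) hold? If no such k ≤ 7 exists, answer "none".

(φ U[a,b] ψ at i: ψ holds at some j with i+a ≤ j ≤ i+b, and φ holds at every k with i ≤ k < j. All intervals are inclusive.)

Need earliest j ≥ 3 with (busy ∨ req), and ¬busy at every k in [3,j-1].
  j=3: rhs fails.
  j=4: rhs fails.
  j=5: rhs holds; lhs holds on [3,4]. k = 2.

2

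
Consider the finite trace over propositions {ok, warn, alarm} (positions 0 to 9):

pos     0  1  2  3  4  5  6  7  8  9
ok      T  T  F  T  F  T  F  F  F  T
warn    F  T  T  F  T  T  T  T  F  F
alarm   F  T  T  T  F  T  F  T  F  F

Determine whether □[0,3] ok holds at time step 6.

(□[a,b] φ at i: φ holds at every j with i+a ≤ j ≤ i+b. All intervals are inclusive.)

Does not hold

Check ok at every j in [6,9]:
  j=6: false
  j=7: false
  j=8: false
  j=9: true
Fails at j=6 → formula fails.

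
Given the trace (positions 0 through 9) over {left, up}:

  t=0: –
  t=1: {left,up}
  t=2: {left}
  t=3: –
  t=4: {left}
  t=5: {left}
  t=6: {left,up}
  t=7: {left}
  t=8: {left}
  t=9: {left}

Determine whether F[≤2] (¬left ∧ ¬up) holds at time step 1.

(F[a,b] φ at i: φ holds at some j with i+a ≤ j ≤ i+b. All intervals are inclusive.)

Check (¬left ∧ ¬up) at each j in [1,3]:
  j=1: false
  j=2: false
  j=3: true
Found at j=3 → formula holds.

True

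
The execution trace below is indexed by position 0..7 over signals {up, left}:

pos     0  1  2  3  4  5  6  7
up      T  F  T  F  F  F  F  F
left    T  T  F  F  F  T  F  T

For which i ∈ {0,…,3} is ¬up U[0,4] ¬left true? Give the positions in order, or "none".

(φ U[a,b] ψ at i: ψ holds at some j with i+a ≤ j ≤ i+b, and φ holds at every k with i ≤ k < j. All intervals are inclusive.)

1, 2, 3

Evaluate at each i in [0,3]:
  i=0: ✗ (lhs fails at k=0 before rhs at j=2)
  i=1: ✓ (rhs at j=2; lhs holds on [1,1])
  i=2: ✓ (rhs at j=2)
  i=3: ✓ (rhs at j=3)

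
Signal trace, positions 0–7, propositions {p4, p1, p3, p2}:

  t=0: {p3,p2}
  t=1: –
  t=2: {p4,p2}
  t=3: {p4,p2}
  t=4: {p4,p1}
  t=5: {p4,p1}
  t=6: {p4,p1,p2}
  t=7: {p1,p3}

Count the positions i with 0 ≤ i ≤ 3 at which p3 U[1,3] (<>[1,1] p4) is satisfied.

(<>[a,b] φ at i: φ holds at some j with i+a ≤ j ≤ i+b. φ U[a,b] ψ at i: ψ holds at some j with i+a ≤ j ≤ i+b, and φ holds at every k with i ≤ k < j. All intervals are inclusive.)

1

Evaluate at each i in [0,3]:
  i=0: ✓ (rhs at j=1; lhs holds on [0,0])
  i=1: ✗ (lhs fails at k=1 before rhs at j=2)
  i=2: ✗ (lhs fails at k=2 before rhs at j=3)
  i=3: ✗ (lhs fails at k=3 before rhs at j=4)
Positions where it holds: {0} → 1.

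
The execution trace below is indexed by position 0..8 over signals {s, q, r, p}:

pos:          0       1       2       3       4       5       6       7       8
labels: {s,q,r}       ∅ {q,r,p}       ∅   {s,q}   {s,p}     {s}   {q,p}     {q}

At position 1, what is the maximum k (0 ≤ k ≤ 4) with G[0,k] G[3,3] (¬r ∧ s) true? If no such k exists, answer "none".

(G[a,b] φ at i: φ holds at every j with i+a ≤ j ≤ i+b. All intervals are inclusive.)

G[3,3] (¬r ∧ s) must hold from j=1 onward; find where it first fails.
  j=1: holds
  j=2: holds
  j=3: holds
  j=4: fails
Holds on [1,3], so largest k = 2.

2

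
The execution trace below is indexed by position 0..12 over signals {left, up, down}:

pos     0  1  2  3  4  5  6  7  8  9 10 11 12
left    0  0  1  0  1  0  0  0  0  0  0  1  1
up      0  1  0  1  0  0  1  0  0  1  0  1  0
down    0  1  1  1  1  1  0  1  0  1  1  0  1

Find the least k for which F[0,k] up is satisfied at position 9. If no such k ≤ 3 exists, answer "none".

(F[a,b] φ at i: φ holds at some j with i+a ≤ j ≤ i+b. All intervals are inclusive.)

Scan j = 9,10,… for up:
  j=9: holds
First hit at j=9, so smallest k = 9-9 = 0.

0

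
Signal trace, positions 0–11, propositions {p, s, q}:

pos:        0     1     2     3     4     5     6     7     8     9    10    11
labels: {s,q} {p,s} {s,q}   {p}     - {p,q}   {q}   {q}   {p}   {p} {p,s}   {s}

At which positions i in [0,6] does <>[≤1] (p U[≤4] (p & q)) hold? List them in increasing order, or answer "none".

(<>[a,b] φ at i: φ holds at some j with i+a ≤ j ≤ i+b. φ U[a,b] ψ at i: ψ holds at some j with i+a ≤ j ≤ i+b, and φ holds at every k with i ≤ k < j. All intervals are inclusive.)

Evaluate at each i in [0,6]:
  i=0: ✗ (none in [0,1])
  i=1: ✗ (none in [1,2])
  i=2: ✗ (none in [2,3])
  i=3: ✗ (none in [3,4])
  i=4: ✓ (witness j=5)
  i=5: ✓ (witness j=5)
  i=6: ✗ (none in [6,7])

4, 5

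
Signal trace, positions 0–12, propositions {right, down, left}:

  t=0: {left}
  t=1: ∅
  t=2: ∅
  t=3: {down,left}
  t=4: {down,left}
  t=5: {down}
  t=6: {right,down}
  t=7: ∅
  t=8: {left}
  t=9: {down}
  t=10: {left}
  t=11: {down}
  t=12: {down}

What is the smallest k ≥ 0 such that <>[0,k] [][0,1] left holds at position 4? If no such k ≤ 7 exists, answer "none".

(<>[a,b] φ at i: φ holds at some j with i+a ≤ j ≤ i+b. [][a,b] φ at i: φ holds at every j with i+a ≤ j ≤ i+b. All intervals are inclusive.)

none

Scan j = 4,5,… for [][0,1] left:
  j=4: fails
  j=5: fails
  j=6: fails
  j=7: fails
  j=8: fails
  j=9: fails
  j=10: fails
  j=11: fails
No j in [4,11] satisfies it → none.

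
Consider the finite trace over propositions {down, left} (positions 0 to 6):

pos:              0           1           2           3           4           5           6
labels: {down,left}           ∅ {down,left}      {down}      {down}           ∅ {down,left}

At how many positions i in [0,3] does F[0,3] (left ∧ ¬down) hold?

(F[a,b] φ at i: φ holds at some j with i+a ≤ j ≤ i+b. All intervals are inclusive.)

Evaluate at each i in [0,3]:
  i=0: ✗ (none in [0,3])
  i=1: ✗ (none in [1,4])
  i=2: ✗ (none in [2,5])
  i=3: ✗ (none in [3,6])
Positions where it holds: {} → 0.

0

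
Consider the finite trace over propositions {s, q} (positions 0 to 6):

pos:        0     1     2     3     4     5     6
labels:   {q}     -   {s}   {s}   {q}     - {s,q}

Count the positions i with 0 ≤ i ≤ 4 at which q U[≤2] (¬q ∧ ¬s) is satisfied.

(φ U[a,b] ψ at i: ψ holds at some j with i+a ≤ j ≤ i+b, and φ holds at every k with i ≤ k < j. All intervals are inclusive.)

Evaluate at each i in [0,4]:
  i=0: ✓ (rhs at j=1; lhs holds on [0,0])
  i=1: ✓ (rhs at j=1)
  i=2: ✗ (no rhs in [2,4])
  i=3: ✗ (lhs fails at k=3 before rhs at j=5)
  i=4: ✓ (rhs at j=5; lhs holds on [4,4])
Positions where it holds: {0, 1, 4} → 3.

3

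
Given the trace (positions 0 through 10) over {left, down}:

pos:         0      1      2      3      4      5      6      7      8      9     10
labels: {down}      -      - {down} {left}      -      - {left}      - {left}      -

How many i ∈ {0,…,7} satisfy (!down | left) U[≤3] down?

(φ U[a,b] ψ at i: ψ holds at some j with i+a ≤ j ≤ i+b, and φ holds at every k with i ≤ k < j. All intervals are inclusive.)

Evaluate at each i in [0,7]:
  i=0: ✓ (rhs at j=0)
  i=1: ✓ (rhs at j=3; lhs holds on [1,2])
  i=2: ✓ (rhs at j=3; lhs holds on [2,2])
  i=3: ✓ (rhs at j=3)
  i=4: ✗ (no rhs in [4,7])
  i=5: ✗ (no rhs in [5,8])
  i=6: ✗ (no rhs in [6,9])
  i=7: ✗ (no rhs in [7,10])
Positions where it holds: {0, 1, 2, 3} → 4.

4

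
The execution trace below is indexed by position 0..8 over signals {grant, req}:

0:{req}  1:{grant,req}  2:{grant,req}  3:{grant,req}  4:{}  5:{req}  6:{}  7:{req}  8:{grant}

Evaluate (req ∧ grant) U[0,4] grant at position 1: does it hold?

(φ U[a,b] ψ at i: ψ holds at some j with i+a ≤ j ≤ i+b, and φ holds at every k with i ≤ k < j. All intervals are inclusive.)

True

Need some j in [1,5] with grant, and (req ∧ grant) at every k in [1,j-1].
  j=1: grant holds; no prefix to check → satisfied.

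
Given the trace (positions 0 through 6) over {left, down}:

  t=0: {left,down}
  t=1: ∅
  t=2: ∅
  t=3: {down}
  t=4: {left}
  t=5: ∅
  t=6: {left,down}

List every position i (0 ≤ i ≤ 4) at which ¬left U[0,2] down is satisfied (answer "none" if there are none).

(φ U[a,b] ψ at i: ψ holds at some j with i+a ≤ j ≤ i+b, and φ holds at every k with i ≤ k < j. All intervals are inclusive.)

0, 1, 2, 3

Evaluate at each i in [0,4]:
  i=0: ✓ (rhs at j=0)
  i=1: ✓ (rhs at j=3; lhs holds on [1,2])
  i=2: ✓ (rhs at j=3; lhs holds on [2,2])
  i=3: ✓ (rhs at j=3)
  i=4: ✗ (lhs fails at k=4 before rhs at j=6)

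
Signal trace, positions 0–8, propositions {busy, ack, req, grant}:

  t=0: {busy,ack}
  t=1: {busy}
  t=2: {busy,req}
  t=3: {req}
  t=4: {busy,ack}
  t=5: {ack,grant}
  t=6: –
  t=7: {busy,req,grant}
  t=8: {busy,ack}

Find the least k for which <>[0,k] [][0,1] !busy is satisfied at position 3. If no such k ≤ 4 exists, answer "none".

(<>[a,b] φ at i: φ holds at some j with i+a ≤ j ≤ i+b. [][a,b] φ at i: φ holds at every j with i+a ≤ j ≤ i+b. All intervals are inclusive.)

Scan j = 3,4,… for [][0,1] !busy:
  j=3: fails
  j=4: fails
  j=5: holds
First hit at j=5, so smallest k = 5-3 = 2.

2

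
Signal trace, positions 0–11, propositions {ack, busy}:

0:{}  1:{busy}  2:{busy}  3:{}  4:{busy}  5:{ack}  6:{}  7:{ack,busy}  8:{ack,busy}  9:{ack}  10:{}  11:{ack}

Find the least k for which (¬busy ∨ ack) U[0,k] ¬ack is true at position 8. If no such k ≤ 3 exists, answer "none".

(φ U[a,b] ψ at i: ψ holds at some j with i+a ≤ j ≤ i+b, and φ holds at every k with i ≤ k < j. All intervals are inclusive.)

Need earliest j ≥ 8 with ¬ack, and (¬busy ∨ ack) at every k in [8,j-1].
  j=8: rhs fails.
  j=9: rhs fails.
  j=10: rhs holds; lhs holds on [8,9]. k = 2.

2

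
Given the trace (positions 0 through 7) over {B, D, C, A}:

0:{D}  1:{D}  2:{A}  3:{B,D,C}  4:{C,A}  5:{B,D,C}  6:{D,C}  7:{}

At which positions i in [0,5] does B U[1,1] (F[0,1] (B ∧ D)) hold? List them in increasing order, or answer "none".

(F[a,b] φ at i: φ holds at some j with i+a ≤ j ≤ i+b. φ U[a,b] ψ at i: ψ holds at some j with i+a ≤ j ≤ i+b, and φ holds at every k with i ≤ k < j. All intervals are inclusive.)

3

Evaluate at each i in [0,5]:
  i=0: ✗ (no rhs in [1,1])
  i=1: ✗ (lhs fails at k=1 before rhs at j=2)
  i=2: ✗ (lhs fails at k=2 before rhs at j=3)
  i=3: ✓ (rhs at j=4; lhs holds on [3,3])
  i=4: ✗ (lhs fails at k=4 before rhs at j=5)
  i=5: ✗ (no rhs in [6,6])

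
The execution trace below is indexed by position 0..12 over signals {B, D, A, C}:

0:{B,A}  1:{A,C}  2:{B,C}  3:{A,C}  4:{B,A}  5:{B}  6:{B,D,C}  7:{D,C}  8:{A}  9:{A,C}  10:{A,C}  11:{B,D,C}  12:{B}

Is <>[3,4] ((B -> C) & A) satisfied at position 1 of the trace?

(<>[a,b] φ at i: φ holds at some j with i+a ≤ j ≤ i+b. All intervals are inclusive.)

Does not hold

Check ((B -> C) & A) at each j in [4,5]:
  j=4: false
  j=5: false
No position in the window satisfies it → formula fails.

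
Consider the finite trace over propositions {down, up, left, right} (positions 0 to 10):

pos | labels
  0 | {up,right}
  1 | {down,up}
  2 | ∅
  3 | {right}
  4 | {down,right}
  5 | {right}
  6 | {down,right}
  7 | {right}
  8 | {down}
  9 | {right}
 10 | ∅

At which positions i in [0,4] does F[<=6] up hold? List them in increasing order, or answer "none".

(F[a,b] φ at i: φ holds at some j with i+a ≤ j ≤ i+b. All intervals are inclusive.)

0, 1

Evaluate at each i in [0,4]:
  i=0: ✓ (witness j=0)
  i=1: ✓ (witness j=1)
  i=2: ✗ (none in [2,8])
  i=3: ✗ (none in [3,9])
  i=4: ✗ (none in [4,10])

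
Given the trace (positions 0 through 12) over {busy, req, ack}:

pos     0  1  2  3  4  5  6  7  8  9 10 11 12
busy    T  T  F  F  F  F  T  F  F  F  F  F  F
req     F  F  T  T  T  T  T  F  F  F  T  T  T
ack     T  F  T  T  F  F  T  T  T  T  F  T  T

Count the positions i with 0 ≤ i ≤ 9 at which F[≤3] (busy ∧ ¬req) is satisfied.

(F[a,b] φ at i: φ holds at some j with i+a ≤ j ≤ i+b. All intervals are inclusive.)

Evaluate at each i in [0,9]:
  i=0: ✓ (witness j=0)
  i=1: ✓ (witness j=1)
  i=2: ✗ (none in [2,5])
  i=3: ✗ (none in [3,6])
  i=4: ✗ (none in [4,7])
  i=5: ✗ (none in [5,8])
  i=6: ✗ (none in [6,9])
  i=7: ✗ (none in [7,10])
  i=8: ✗ (none in [8,11])
  i=9: ✗ (none in [9,12])
Positions where it holds: {0, 1} → 2.

2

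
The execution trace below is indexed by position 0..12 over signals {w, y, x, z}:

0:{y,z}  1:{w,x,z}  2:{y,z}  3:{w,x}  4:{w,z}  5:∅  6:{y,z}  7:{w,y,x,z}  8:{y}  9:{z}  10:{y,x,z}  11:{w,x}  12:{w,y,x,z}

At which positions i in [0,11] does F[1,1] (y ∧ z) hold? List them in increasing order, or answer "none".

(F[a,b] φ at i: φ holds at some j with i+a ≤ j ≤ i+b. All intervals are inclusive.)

1, 5, 6, 9, 11

Evaluate at each i in [0,11]:
  i=0: ✗ (none in [1,1])
  i=1: ✓ (witness j=2)
  i=2: ✗ (none in [3,3])
  i=3: ✗ (none in [4,4])
  i=4: ✗ (none in [5,5])
  i=5: ✓ (witness j=6)
  i=6: ✓ (witness j=7)
  i=7: ✗ (none in [8,8])
  i=8: ✗ (none in [9,9])
  i=9: ✓ (witness j=10)
  i=10: ✗ (none in [11,11])
  i=11: ✓ (witness j=12)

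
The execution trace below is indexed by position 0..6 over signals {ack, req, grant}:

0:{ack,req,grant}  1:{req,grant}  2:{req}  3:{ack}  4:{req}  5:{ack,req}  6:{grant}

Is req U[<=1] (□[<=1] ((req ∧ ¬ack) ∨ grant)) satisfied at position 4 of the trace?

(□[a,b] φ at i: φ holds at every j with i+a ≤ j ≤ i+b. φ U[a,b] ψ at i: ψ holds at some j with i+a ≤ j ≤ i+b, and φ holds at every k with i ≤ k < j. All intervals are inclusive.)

Need some j in [4,5] with □[<=1] ((req ∧ ¬ack) ∨ grant), and req at every k in [4,j-1].
  j=4: □[<=1] ((req ∧ ¬ack) ∨ grant) — fails at 5.
  j=5: □[<=1] ((req ∧ ¬ack) ∨ grant) — fails at 5.
No j in the window works → until fails.

No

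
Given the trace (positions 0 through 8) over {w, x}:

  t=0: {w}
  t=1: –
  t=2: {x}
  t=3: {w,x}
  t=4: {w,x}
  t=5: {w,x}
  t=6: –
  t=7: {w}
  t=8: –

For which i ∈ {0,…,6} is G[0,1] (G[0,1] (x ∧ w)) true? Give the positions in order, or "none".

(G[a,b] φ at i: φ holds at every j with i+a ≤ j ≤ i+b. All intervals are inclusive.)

3

Evaluate at each i in [0,6]:
  i=0: ✗ (fails at j=0)
  i=1: ✗ (fails at j=1)
  i=2: ✗ (fails at j=2)
  i=3: ✓ (all of [3,4])
  i=4: ✗ (fails at j=5)
  i=5: ✗ (fails at j=5)
  i=6: ✗ (fails at j=6)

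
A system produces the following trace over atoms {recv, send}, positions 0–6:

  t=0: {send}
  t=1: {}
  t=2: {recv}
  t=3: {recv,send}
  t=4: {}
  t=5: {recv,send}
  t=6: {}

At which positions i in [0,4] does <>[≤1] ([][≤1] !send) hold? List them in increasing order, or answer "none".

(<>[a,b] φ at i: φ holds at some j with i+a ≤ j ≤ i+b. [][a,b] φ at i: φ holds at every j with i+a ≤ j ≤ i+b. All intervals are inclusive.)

0, 1

Evaluate at each i in [0,4]:
  i=0: ✓ (witness j=1)
  i=1: ✓ (witness j=1)
  i=2: ✗ (none in [2,3])
  i=3: ✗ (none in [3,4])
  i=4: ✗ (none in [4,5])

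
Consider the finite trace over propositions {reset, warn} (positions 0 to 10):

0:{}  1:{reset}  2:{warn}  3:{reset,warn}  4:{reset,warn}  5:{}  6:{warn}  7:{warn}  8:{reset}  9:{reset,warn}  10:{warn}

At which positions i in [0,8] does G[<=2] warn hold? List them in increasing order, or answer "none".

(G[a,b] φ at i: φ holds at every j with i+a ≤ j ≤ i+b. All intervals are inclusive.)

Evaluate at each i in [0,8]:
  i=0: ✗ (fails at j=0)
  i=1: ✗ (fails at j=1)
  i=2: ✓ (all of [2,4])
  i=3: ✗ (fails at j=5)
  i=4: ✗ (fails at j=5)
  i=5: ✗ (fails at j=5)
  i=6: ✗ (fails at j=8)
  i=7: ✗ (fails at j=8)
  i=8: ✗ (fails at j=8)

2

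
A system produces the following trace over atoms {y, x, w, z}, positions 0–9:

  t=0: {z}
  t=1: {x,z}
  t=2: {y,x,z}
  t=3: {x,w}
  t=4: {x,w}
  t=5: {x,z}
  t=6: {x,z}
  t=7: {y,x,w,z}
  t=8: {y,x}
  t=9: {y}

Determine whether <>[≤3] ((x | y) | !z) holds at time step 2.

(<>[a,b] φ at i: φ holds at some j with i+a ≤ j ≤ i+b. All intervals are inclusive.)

Holds

Check ((x | y) | !z) at each j in [2,5]:
  j=2: true
  j=3: true
  j=4: true
  j=5: true
Found at j=2 → formula holds.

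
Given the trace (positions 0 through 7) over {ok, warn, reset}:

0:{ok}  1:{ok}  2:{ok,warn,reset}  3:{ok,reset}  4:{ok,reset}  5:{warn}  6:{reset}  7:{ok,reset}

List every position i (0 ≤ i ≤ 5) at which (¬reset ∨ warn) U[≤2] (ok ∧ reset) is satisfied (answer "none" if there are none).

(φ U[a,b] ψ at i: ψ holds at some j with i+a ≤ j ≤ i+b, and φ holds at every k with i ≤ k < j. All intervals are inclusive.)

Evaluate at each i in [0,5]:
  i=0: ✓ (rhs at j=2; lhs holds on [0,1])
  i=1: ✓ (rhs at j=2; lhs holds on [1,1])
  i=2: ✓ (rhs at j=2)
  i=3: ✓ (rhs at j=3)
  i=4: ✓ (rhs at j=4)
  i=5: ✗ (lhs fails at k=6 before rhs at j=7)

0, 1, 2, 3, 4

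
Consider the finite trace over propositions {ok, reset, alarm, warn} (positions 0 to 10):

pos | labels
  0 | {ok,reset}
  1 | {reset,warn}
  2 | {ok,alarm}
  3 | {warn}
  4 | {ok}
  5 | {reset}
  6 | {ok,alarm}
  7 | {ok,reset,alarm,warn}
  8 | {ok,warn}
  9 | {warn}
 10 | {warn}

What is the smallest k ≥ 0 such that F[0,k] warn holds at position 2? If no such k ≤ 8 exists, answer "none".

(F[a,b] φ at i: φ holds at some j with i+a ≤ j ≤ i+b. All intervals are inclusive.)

Scan j = 2,3,… for warn:
  j=2: fails
  j=3: holds
First hit at j=3, so smallest k = 3-2 = 1.

1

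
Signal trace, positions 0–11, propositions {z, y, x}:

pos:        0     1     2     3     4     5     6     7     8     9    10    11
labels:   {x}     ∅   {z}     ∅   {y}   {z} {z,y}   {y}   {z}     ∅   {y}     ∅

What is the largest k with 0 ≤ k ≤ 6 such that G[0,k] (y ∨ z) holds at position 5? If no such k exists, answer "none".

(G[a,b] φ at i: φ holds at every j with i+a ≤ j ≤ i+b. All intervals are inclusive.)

3

(y ∨ z) must hold from j=5 onward; find where it first fails.
  j=5: holds
  j=6: holds
  j=7: holds
  j=8: holds
  j=9: fails
Holds on [5,8], so largest k = 3.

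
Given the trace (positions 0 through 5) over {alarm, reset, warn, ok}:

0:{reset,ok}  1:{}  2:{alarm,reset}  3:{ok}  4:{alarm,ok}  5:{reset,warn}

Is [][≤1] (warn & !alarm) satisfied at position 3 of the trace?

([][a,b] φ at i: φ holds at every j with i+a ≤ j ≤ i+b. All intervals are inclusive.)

No

Check (warn & !alarm) at every j in [3,4]:
  j=3: false
  j=4: false
Fails at j=3 → formula fails.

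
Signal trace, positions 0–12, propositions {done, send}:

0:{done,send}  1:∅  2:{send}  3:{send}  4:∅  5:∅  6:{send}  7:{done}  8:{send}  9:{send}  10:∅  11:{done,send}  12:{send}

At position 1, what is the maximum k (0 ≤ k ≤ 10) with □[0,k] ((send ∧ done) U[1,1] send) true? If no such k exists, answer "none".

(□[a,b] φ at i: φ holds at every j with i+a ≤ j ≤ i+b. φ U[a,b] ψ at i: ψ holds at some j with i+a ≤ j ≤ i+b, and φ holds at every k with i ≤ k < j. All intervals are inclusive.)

((send ∧ done) U[1,1] send) must hold from j=1 onward; find where it first fails.
  j=1: fails → no k works.

none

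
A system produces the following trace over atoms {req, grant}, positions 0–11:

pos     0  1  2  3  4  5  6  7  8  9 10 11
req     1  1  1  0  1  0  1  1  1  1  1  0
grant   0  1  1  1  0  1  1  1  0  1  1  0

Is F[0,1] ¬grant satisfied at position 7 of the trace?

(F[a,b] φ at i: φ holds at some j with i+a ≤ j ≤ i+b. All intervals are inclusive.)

Check ¬grant at each j in [7,8]:
  j=7: false
  j=8: true
Found at j=8 → formula holds.

True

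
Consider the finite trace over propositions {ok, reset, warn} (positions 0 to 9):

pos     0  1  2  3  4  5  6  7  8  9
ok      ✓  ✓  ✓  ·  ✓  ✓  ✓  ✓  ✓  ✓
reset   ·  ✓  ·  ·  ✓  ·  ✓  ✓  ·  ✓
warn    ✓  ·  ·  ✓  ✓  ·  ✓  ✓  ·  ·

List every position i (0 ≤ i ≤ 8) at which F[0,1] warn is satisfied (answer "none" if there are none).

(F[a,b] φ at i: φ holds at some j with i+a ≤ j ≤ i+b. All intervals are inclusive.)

0, 2, 3, 4, 5, 6, 7

Evaluate at each i in [0,8]:
  i=0: ✓ (witness j=0)
  i=1: ✗ (none in [1,2])
  i=2: ✓ (witness j=3)
  i=3: ✓ (witness j=3)
  i=4: ✓ (witness j=4)
  i=5: ✓ (witness j=6)
  i=6: ✓ (witness j=6)
  i=7: ✓ (witness j=7)
  i=8: ✗ (none in [8,9])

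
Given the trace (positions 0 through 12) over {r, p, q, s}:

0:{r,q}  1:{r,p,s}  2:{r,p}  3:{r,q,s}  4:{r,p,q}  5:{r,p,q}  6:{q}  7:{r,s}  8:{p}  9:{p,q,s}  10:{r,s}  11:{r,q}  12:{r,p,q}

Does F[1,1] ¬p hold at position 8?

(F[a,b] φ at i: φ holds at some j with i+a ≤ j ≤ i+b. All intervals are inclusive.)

Does not hold

Check ¬p at each j in [9,9]:
  j=9: false
No position in the window satisfies it → formula fails.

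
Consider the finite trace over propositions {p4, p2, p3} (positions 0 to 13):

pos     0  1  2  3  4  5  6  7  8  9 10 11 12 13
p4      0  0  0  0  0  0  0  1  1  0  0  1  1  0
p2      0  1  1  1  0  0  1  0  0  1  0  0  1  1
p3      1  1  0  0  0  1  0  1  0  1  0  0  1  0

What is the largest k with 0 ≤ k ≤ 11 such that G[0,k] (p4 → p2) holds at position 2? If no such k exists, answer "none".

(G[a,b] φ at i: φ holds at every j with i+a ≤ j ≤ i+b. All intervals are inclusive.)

(p4 → p2) must hold from j=2 onward; find where it first fails.
  j=2: holds
  j=3: holds
  j=4: holds
  j=5: holds
  j=6: holds
  j=7: fails
Holds on [2,6], so largest k = 4.

4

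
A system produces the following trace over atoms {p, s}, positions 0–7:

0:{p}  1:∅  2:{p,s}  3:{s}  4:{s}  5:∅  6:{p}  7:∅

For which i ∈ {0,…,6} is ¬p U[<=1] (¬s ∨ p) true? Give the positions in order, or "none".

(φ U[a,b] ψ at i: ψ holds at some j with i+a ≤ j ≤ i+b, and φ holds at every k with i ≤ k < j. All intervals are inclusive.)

0, 1, 2, 4, 5, 6

Evaluate at each i in [0,6]:
  i=0: ✓ (rhs at j=0)
  i=1: ✓ (rhs at j=1)
  i=2: ✓ (rhs at j=2)
  i=3: ✗ (no rhs in [3,4])
  i=4: ✓ (rhs at j=5; lhs holds on [4,4])
  i=5: ✓ (rhs at j=5)
  i=6: ✓ (rhs at j=6)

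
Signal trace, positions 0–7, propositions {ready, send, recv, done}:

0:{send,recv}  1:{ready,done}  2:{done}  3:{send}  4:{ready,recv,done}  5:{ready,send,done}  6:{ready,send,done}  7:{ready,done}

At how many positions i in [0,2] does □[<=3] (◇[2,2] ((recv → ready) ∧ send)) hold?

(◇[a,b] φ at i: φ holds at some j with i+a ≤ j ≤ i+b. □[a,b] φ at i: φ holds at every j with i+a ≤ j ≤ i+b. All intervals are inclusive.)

0

Evaluate at each i in [0,2]:
  i=0: ✗ (fails at j=0)
  i=1: ✗ (fails at j=2)
  i=2: ✗ (fails at j=2)
Positions where it holds: {} → 0.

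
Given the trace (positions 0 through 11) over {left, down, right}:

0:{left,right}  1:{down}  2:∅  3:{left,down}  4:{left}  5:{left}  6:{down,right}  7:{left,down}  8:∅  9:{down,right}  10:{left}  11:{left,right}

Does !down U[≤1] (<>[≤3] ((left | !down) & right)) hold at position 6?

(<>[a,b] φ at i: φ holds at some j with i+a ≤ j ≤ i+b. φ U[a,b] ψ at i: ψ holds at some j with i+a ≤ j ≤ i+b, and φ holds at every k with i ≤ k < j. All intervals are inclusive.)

Need some j in [6,7] with <>[≤3] ((left | !down) & right), and !down at every k in [6,j-1].
  j=6: <>[≤3] ((left | !down) & right) — fails (none in [6,9]).
  j=7: <>[≤3] ((left | !down) & right) — fails (none in [7,10]).
No j in the window works → until fails.

No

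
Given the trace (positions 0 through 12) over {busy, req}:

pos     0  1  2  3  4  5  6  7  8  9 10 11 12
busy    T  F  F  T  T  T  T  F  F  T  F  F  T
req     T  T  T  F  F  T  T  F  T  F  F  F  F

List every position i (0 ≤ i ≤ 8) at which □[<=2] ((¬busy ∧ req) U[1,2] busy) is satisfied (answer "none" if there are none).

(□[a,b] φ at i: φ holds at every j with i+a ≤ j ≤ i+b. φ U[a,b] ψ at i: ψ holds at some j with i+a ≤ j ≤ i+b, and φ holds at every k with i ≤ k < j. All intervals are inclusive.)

none

Evaluate at each i in [0,8]:
  i=0: ✗ (fails at j=0)
  i=1: ✗ (fails at j=3)
  i=2: ✗ (fails at j=3)
  i=3: ✗ (fails at j=3)
  i=4: ✗ (fails at j=4)
  i=5: ✗ (fails at j=5)
  i=6: ✗ (fails at j=6)
  i=7: ✗ (fails at j=7)
  i=8: ✗ (fails at j=9)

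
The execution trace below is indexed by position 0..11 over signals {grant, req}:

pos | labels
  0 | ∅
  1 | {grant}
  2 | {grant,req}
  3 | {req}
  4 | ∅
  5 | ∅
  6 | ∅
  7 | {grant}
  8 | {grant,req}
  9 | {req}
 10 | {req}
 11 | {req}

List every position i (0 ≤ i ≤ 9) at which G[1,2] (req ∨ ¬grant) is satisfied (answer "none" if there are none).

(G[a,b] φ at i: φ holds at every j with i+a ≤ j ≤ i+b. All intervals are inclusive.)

Evaluate at each i in [0,9]:
  i=0: ✗ (fails at j=1)
  i=1: ✓ (all of [2,3])
  i=2: ✓ (all of [3,4])
  i=3: ✓ (all of [4,5])
  i=4: ✓ (all of [5,6])
  i=5: ✗ (fails at j=7)
  i=6: ✗ (fails at j=7)
  i=7: ✓ (all of [8,9])
  i=8: ✓ (all of [9,10])
  i=9: ✓ (all of [10,11])

1, 2, 3, 4, 7, 8, 9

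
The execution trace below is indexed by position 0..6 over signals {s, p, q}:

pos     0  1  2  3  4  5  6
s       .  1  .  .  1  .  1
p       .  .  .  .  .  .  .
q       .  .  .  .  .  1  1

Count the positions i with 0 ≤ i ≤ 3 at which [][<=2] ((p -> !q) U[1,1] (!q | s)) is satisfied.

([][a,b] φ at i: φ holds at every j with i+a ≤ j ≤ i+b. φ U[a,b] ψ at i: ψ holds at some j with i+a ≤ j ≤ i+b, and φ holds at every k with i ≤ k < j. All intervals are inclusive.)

2

Evaluate at each i in [0,3]:
  i=0: ✓ (all of [0,2])
  i=1: ✓ (all of [1,3])
  i=2: ✗ (fails at j=4)
  i=3: ✗ (fails at j=4)
Positions where it holds: {0, 1} → 2.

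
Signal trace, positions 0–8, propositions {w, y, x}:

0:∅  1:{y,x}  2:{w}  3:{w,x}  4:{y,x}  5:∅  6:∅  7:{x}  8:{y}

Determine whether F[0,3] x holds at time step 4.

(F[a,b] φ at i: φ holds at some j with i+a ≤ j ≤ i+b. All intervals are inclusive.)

Check x at each j in [4,7]:
  j=4: true
  j=5: false
  j=6: false
  j=7: true
Found at j=4 → formula holds.

Holds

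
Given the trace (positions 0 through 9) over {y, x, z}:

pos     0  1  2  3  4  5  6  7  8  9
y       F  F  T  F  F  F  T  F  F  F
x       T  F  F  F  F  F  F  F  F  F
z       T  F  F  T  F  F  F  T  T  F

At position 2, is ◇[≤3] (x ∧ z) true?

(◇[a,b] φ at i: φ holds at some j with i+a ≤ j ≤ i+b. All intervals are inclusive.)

False

Check (x ∧ z) at each j in [2,5]:
  j=2: false
  j=3: false
  j=4: false
  j=5: false
No position in the window satisfies it → formula fails.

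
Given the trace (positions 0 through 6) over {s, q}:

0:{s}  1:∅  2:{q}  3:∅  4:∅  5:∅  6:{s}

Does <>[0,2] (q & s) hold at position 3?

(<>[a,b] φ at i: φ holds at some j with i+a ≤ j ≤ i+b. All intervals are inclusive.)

Check (q & s) at each j in [3,5]:
  j=3: false
  j=4: false
  j=5: false
No position in the window satisfies it → formula fails.

False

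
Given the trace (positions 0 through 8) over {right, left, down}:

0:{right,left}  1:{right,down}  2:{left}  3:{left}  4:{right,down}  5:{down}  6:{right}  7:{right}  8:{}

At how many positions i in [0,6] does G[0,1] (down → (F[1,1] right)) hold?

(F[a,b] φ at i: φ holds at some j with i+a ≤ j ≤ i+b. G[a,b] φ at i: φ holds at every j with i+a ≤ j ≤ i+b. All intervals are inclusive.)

Evaluate at each i in [0,6]:
  i=0: ✗ (fails at j=1)
  i=1: ✗ (fails at j=1)
  i=2: ✓ (all of [2,3])
  i=3: ✗ (fails at j=4)
  i=4: ✗ (fails at j=4)
  i=5: ✓ (all of [5,6])
  i=6: ✓ (all of [6,7])
Positions where it holds: {2, 5, 6} → 3.

3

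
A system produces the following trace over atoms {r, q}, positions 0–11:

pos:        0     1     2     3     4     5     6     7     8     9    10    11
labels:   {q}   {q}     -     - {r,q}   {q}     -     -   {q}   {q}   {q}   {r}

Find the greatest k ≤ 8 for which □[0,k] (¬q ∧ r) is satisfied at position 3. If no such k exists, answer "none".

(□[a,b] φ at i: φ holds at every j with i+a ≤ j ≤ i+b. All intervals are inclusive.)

(¬q ∧ r) must hold from j=3 onward; find where it first fails.
  j=3: fails → no k works.

none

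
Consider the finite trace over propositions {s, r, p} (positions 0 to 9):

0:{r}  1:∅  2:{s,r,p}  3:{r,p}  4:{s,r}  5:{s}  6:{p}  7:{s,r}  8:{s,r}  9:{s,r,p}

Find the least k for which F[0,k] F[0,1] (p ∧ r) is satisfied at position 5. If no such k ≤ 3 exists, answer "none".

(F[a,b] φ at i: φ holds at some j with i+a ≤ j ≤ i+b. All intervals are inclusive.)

Scan j = 5,6,… for F[0,1] (p ∧ r):
  j=5: fails
  j=6: fails
  j=7: fails
  j=8: holds
First hit at j=8, so smallest k = 8-5 = 3.

3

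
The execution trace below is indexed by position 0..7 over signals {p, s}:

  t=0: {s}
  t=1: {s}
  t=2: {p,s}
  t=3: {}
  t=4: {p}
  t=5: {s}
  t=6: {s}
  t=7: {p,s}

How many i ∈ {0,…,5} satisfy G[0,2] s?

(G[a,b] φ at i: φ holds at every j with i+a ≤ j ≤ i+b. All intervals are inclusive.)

Evaluate at each i in [0,5]:
  i=0: ✓ (all of [0,2])
  i=1: ✗ (fails at j=3)
  i=2: ✗ (fails at j=3)
  i=3: ✗ (fails at j=3)
  i=4: ✗ (fails at j=4)
  i=5: ✓ (all of [5,7])
Positions where it holds: {0, 5} → 2.

2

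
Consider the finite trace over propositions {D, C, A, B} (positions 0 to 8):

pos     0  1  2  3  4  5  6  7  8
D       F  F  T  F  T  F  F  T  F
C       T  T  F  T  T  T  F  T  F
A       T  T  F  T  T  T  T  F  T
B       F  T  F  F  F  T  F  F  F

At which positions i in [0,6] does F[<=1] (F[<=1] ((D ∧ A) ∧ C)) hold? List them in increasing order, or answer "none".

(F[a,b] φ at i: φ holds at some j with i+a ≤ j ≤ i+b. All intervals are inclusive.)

2, 3, 4

Evaluate at each i in [0,6]:
  i=0: ✗ (none in [0,1])
  i=1: ✗ (none in [1,2])
  i=2: ✓ (witness j=3)
  i=3: ✓ (witness j=3)
  i=4: ✓ (witness j=4)
  i=5: ✗ (none in [5,6])
  i=6: ✗ (none in [6,7])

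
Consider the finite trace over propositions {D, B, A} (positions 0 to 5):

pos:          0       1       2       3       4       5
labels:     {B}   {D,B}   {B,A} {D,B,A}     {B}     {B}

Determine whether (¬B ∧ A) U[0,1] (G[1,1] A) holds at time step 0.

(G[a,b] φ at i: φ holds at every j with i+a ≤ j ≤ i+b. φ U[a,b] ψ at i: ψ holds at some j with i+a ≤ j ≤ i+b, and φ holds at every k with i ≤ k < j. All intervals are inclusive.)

Need some j in [0,1] with G[1,1] A, and (¬B ∧ A) at every k in [0,j-1].
  j=0: G[1,1] A — fails at 1.
  j=1: G[1,1] A holds, but (¬B ∧ A) fails at k=0 → not this j.
No j in the window works → until fails.

False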